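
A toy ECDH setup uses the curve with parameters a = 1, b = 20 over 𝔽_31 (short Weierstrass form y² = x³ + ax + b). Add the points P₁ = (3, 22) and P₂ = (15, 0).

(0, 19)

(3, 22) + (15, 0). λ = (0 - 22)/(15 - 3) ≡ 9/12 mod 31. 12⁻¹ ≡ 13 (mod 31) since 12·13 = 156 ≡ 1, so λ ≡ 24.
  x = λ² - 3 - 15 = 576 - 18 ≡ 0; y = λ·(3 - 0) - 22 ≡ 19. → (0, 19)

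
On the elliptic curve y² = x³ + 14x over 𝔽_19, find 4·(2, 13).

(7, 17)

Write G = (2, 13).
Double-and-add on 4 = (100)₂. Start with G = (2, 13) for the leading 1-bit.
double: tangent at (2, 13): λ = (3·2² + 14)/(2·13) ≡ 7/7. 7⁻¹ ≡ 11 (mod 19) since 7·11 = 77 ≡ 1, so λ ≡ 7·11 ≡ 1.
  x = λ² - 2 - 2 = 1 - 4 ≡ 16; y = λ·(2 - 16) - 13 ≡ 11. → (16, 11)
double: tangent at (16, 11): λ = (3·16² + 14)/(2·11) ≡ 3/3. 3⁻¹ ≡ 13 (mod 19), so λ ≡ 3·13 ≡ 1.
  x = λ² - 16 - 16 = 1 - 32 ≡ 7; y = λ·(16 - 7) - 11 ≡ 17. → (7, 17)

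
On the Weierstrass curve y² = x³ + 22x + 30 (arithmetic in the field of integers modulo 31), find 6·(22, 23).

Write G = (22, 23).
Repeated addition: build up to 6G.
2G: tangent at (22, 23): λ = (3·22² + 22)/(2·23) ≡ 17/15. 15⁻¹ ≡ 29 (mod 31) since 15·29 = 435 ≡ 1, so λ ≡ 17·29 ≡ 28.
  x = λ² - 22 - 22 = 784 - 44 ≡ 27; y = λ·(22 - 27) - 23 ≡ 23. → (27, 23)
3G: (27, 23) + (22, 23). λ = (23 - 23)/(22 - 27) ≡ 0/26 mod 31. 26⁻¹ ≡ 6 (mod 31), so λ ≡ 0.
  x = λ² - 27 - 22 = 0 - 49 ≡ 13; y = λ·(27 - 13) - 23 ≡ 8. → (13, 8)
4G: (13, 8) + (22, 23). λ = (23 - 8)/(22 - 13) ≡ 15/9 mod 31. 9⁻¹ ≡ 7 (mod 31) since 9·7 = 63 ≡ 1, so λ ≡ 12.
  x = λ² - 13 - 22 = 144 - 35 ≡ 16; y = λ·(13 - 16) - 8 ≡ 18. → (16, 18)
5G: (16, 18) + (22, 23). λ = (23 - 18)/(22 - 16) ≡ 5/6 mod 31. 6⁻¹ ≡ 26 (mod 31), so λ ≡ 6.
  x = λ² - 16 - 22 = 36 - 38 ≡ 29; y = λ·(16 - 29) - 18 ≡ 28. → (29, 28)
6G: (29, 28) + (22, 23). λ = (23 - 28)/(22 - 29) ≡ 26/24 mod 31. 24⁻¹ ≡ 22 (mod 31), so λ ≡ 14.
  x = λ² - 29 - 22 = 196 - 51 ≡ 21; y = λ·(29 - 21) - 28 ≡ 22. → (21, 22)

(21, 22)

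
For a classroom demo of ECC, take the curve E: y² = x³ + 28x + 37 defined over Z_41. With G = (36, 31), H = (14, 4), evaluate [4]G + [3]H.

First 4G:
Double-and-add on 4 = (100)₂. Start with G = (36, 31) for the leading 1-bit.
double: tangent at (36, 31): λ = (3·36² + 28)/(2·31) ≡ 21/21. 21⁻¹ ≡ 2 (mod 41) since 21·2 = 42 ≡ 1, so λ ≡ 21·2 ≡ 1.
  x = λ² - 36 - 36 = 1 - 72 ≡ 11; y = λ·(36 - 11) - 31 ≡ 35. → (11, 35)
double: tangent at (11, 35): λ = (3·11² + 28)/(2·35) ≡ 22/29. 29⁻¹ ≡ 17 (mod 41), so λ ≡ 22·17 ≡ 5.
  x = λ² - 11 - 11 = 25 - 22 ≡ 3; y = λ·(11 - 3) - 35 ≡ 5. → (3, 5)
4G = (3, 5).
Next 3H:
Repeated addition: build up to 3H.
2H: tangent at (14, 4): λ = (3·14² + 28)/(2·4) ≡ 1/8. 8⁻¹ ≡ 36 (mod 41), so λ ≡ 1·36 ≡ 36.
  x = λ² - 14 - 14 = 1296 - 28 ≡ 38; y = λ·(14 - 38) - 4 ≡ 34. → (38, 34)
3H: (38, 34) + (14, 4). λ = (4 - 34)/(14 - 38) ≡ 11/17 mod 41. 17⁻¹ ≡ 29 (mod 41) since 17·29 = 493 ≡ 1, so λ ≡ 32.
  x = λ² - 38 - 14 = 1024 - 52 ≡ 29; y = λ·(38 - 29) - 34 ≡ 8. → (29, 8)
3H = (29, 8).
Finally 4G + 3H:
(3, 5) + (29, 8). λ = (8 - 5)/(29 - 3) ≡ 3/26 mod 41. 26⁻¹ ≡ 30 (mod 41), so λ ≡ 8.
  x = λ² - 3 - 29 = 64 - 32 ≡ 32; y = λ·(3 - 32) - 5 ≡ 9. → (32, 9)

(32, 9)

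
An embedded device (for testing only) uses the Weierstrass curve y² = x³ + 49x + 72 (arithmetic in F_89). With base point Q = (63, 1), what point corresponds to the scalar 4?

Double-and-add on 4 = (100)₂. Start with Q = (63, 1) for the leading 1-bit.
double: tangent at (63, 1): λ = (3·63² + 49)/(2·1) ≡ 30/2. 2⁻¹ ≡ 45 (mod 89) since 2·45 = 90 ≡ 1, so λ ≡ 30·45 ≡ 15.
  x = λ² - 63 - 63 = 225 - 126 ≡ 10; y = λ·(63 - 10) - 1 ≡ 82. → (10, 82)
double: tangent at (10, 82): λ = (3·10² + 49)/(2·82) ≡ 82/75. 75⁻¹ ≡ 19 (mod 89), so λ ≡ 82·19 ≡ 45.
  x = λ² - 10 - 10 = 2025 - 20 ≡ 47; y = λ·(10 - 47) - 82 ≡ 33. → (47, 33)

(47, 33)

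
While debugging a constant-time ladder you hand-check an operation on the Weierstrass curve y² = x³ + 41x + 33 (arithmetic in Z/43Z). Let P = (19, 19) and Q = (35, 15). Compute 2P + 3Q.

First 2P:
Repeated addition: build up to 2P.
2P: tangent at (19, 19): λ = (3·19² + 41)/(2·19) ≡ 6/38. 38⁻¹ ≡ 17 (mod 43), so λ ≡ 6·17 ≡ 16.
  x = λ² - 19 - 19 = 256 - 38 ≡ 3; y = λ·(19 - 3) - 19 ≡ 22. → (3, 22)
2P = (3, 22).
Next 3Q:
Repeated addition: build up to 3Q.
2Q: tangent at (35, 15): λ = (3·35² + 41)/(2·15) ≡ 18/30. 30⁻¹ ≡ 33 (mod 43), so λ ≡ 18·33 ≡ 35.
  x = λ² - 35 - 35 = 1225 - 70 ≡ 37; y = λ·(35 - 37) - 15 ≡ 1. → (37, 1)
3Q: (37, 1) + (35, 15). λ = (15 - 1)/(35 - 37) ≡ 14/41 mod 43. 41⁻¹ ≡ 21 (mod 43) since 41·21 = 861 ≡ 1, so λ ≡ 36.
  x = λ² - 37 - 35 = 1296 - 72 ≡ 20; y = λ·(37 - 20) - 1 ≡ 9. → (20, 9)
3Q = (20, 9).
Finally 2P + 3Q:
(3, 22) + (20, 9). λ = (9 - 22)/(20 - 3) ≡ 30/17 mod 43. 17⁻¹ ≡ 38 (mod 43), so λ ≡ 22.
  x = λ² - 3 - 20 = 484 - 23 ≡ 31; y = λ·(3 - 31) - 22 ≡ 7. → (31, 7)

(31, 7)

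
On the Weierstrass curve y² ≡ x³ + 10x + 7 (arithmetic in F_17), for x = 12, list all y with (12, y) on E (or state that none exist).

x³ + 10x + 7 = 1855 ≡ 2 (mod 17).
Square roots of 2 mod 17: 6 and 11 (since 6² = 36 ≡ 2).

6, 11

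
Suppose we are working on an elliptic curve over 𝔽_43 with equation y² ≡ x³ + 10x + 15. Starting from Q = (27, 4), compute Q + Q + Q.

(17, 29)

Repeated addition: build up to 3Q.
2Q: tangent at (27, 4): λ = (3·27² + 10)/(2·4) ≡ 4/8. 8⁻¹ ≡ 27 (mod 43), so λ ≡ 4·27 ≡ 22.
  x = λ² - 27 - 27 = 484 - 54 ≡ 0; y = λ·(27 - 0) - 4 ≡ 31. → (0, 31)
3Q: (0, 31) + (27, 4). λ = (4 - 31)/(27 - 0) ≡ 16/27 mod 43. 27⁻¹ ≡ 8 (mod 43) since 27·8 = 216 ≡ 1, so λ ≡ 42.
  x = λ² - 0 - 27 = 1764 - 27 ≡ 17; y = λ·(0 - 17) - 31 ≡ 29. → (17, 29)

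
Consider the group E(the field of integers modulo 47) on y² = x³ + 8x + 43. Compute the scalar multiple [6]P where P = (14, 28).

(12, 38)

Repeated addition: build up to 6P.
2P: tangent at (14, 28): λ = (3·14² + 8)/(2·28) ≡ 32/9. 9⁻¹ ≡ 21 (mod 47), so λ ≡ 32·21 ≡ 14.
  x = λ² - 14 - 14 = 196 - 28 ≡ 27; y = λ·(14 - 27) - 28 ≡ 25. → (27, 25)
3P: (27, 25) + (14, 28). λ = (28 - 25)/(14 - 27) ≡ 3/34 mod 47. 34⁻¹ ≡ 18 (mod 47) since 34·18 = 612 ≡ 1, so λ ≡ 7.
  x = λ² - 27 - 14 = 49 - 41 ≡ 8; y = λ·(27 - 8) - 25 ≡ 14. → (8, 14)
4P: (8, 14) + (14, 28). λ = (28 - 14)/(14 - 8) ≡ 14/6 mod 47. 6⁻¹ ≡ 8 (mod 47) since 6·8 = 48 ≡ 1, so λ ≡ 18.
  x = λ² - 8 - 14 = 324 - 22 ≡ 20; y = λ·(8 - 20) - 14 ≡ 5. → (20, 5)
5P: (20, 5) + (14, 28). λ = (28 - 5)/(14 - 20) ≡ 23/41 mod 47. 41⁻¹ ≡ 39 (mod 47), so λ ≡ 4.
  x = λ² - 20 - 14 = 16 - 34 ≡ 29; y = λ·(20 - 29) - 5 ≡ 6. → (29, 6)
6P: (29, 6) + (14, 28). λ = (28 - 6)/(14 - 29) ≡ 22/32 mod 47. 32⁻¹ ≡ 25 (mod 47), so λ ≡ 33.
  x = λ² - 29 - 14 = 1089 - 43 ≡ 12; y = λ·(29 - 12) - 6 ≡ 38. → (12, 38)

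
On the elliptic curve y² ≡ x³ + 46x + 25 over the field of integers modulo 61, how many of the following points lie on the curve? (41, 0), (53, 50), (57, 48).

1

(41, 0): 0² ≡ 0, rhs ≡ 11 → off.
(53, 50): 50² ≡ 60, rhs ≡ 60 → on.
(57, 48): 48² ≡ 47, rhs ≡ 21 → off.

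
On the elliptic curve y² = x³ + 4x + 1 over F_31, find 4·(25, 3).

(27, 18)

Write G = (25, 3).
Repeated addition: build up to 4G.
2G: tangent at (25, 3): λ = (3·25² + 4)/(2·3) ≡ 19/6. 6⁻¹ ≡ 26 (mod 31) since 6·26 = 156 ≡ 1, so λ ≡ 19·26 ≡ 29.
  x = λ² - 25 - 25 = 841 - 50 ≡ 16; y = λ·(25 - 16) - 3 ≡ 10. → (16, 10)
3G: (16, 10) + (25, 3). λ = (3 - 10)/(25 - 16) ≡ 24/9 mod 31. 9⁻¹ ≡ 7 (mod 31), so λ ≡ 13.
  x = λ² - 16 - 25 = 169 - 41 ≡ 4; y = λ·(16 - 4) - 10 ≡ 22. → (4, 22)
4G: (4, 22) + (25, 3). λ = (3 - 22)/(25 - 4) ≡ 12/21 mod 31. 21⁻¹ ≡ 3 (mod 31) since 21·3 = 63 ≡ 1, so λ ≡ 5.
  x = λ² - 4 - 25 = 25 - 29 ≡ 27; y = λ·(4 - 27) - 22 ≡ 18. → (27, 18)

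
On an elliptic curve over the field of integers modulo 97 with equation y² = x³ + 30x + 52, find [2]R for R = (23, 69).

tangent at (23, 69): λ = (3·23² + 30)/(2·69) ≡ 65/41. 41⁻¹ ≡ 71 (mod 97) since 41·71 = 2911 ≡ 1, so λ ≡ 65·71 ≡ 56.
  x = λ² - 23 - 23 = 3136 - 46 ≡ 83; y = λ·(23 - 83) - 69 ≡ 63. → (83, 63)

(83, 63)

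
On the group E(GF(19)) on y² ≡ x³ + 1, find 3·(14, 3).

(12, 0)

Write P = (14, 3).
Repeated addition: build up to 3P.
2P: tangent at (14, 3): λ = (3·14² + 0)/(2·3) ≡ 18/6. 6⁻¹ ≡ 16 (mod 19) since 6·16 = 96 ≡ 1, so λ ≡ 18·16 ≡ 3.
  x = λ² - 14 - 14 = 9 - 28 ≡ 0; y = λ·(14 - 0) - 3 ≡ 1. → (0, 1)
3P: (0, 1) + (14, 3). λ = (3 - 1)/(14 - 0) ≡ 2/14 mod 19. 14⁻¹ ≡ 15 (mod 19), so λ ≡ 11.
  x = λ² - 0 - 14 = 121 - 14 ≡ 12; y = λ·(0 - 12) - 1 ≡ 0. → (12, 0)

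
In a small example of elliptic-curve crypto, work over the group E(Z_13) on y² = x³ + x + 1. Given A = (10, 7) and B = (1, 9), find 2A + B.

First 2A:
Repeated addition: build up to 2A.
2A: tangent at (10, 7): λ = (3·10² + 1)/(2·7) ≡ 2/1. 1⁻¹ ≡ 1 (mod 13), so λ ≡ 2·1 ≡ 2.
  x = λ² - 10 - 10 = 4 - 20 ≡ 10; y = λ·(10 - 10) - 7 ≡ 6. → (10, 6)
2A = (10, 6).
Finally 2A + B:
(10, 6) + (1, 9). λ = (9 - 6)/(1 - 10) ≡ 3/4 mod 13. 4⁻¹ ≡ 10 (mod 13), so λ ≡ 4.
  x = λ² - 10 - 1 = 16 - 11 ≡ 5; y = λ·(10 - 5) - 6 ≡ 1. → (5, 1)

(5, 1)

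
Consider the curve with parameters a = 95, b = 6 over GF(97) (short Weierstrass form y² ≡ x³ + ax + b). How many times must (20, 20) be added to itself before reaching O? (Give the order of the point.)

6

2P: tangent at (20, 20): λ = (3·20² + 95)/(2·20) ≡ 34/40. 40⁻¹ ≡ 17 (mod 97) since 40·17 = 680 ≡ 1, so λ ≡ 34·17 ≡ 93.
  x = λ² - 20 - 20 = 8649 - 40 ≡ 73; y = λ·(20 - 73) - 20 ≡ 95. → (73, 95)
3P: (73, 95) + (20, 20). λ = (20 - 95)/(20 - 73) ≡ 22/44 mod 97. 44⁻¹ ≡ 86 (mod 97) since 44·86 = 3784 ≡ 1, so λ ≡ 49.
  x = λ² - 73 - 20 = 2401 - 93 ≡ 77; y = λ·(73 - 77) - 95 ≡ 0. → (77, 0)
4P: (77, 0) + (20, 20). λ = (20 - 0)/(20 - 77) ≡ 20/40 mod 97. 40⁻¹ ≡ 17 (mod 97), so λ ≡ 49.
  x = λ² - 77 - 20 = 2401 - 97 ≡ 73; y = λ·(77 - 73) - 0 ≡ 2. → (73, 2)
5P: (73, 2) + (20, 20). λ = (20 - 2)/(20 - 73) ≡ 18/44 mod 97. 44⁻¹ ≡ 86 (mod 97), so λ ≡ 93.
  x = λ² - 73 - 20 = 8649 - 93 ≡ 20; y = λ·(73 - 20) - 2 ≡ 77. → (20, 77)
6P: (20, 77) + (20, 20): same x and y₁ ≡ -y₂, so the sum is O.
6P = O, so the order is 6.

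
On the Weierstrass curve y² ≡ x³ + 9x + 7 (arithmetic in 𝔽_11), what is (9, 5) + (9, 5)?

tangent at (9, 5): λ = (3·9² + 9)/(2·5) ≡ 10/10. 10⁻¹ ≡ 10 (mod 11), so λ ≡ 10·10 ≡ 1.
  x = λ² - 9 - 9 = 1 - 18 ≡ 5; y = λ·(9 - 5) - 5 ≡ 10. → (5, 10)

(5, 10)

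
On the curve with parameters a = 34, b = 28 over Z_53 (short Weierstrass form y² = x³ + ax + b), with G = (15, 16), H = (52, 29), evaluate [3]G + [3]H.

First 3G:
Repeated addition: build up to 3G.
2G: tangent at (15, 16): λ = (3·15² + 34)/(2·16) ≡ 20/32. 32⁻¹ ≡ 5 (mod 53), so λ ≡ 20·5 ≡ 47.
  x = λ² - 15 - 15 = 2209 - 30 ≡ 6; y = λ·(15 - 6) - 16 ≡ 36. → (6, 36)
3G: (6, 36) + (15, 16). λ = (16 - 36)/(15 - 6) ≡ 33/9 mod 53. 9⁻¹ ≡ 6 (mod 53), so λ ≡ 39.
  x = λ² - 6 - 15 = 1521 - 21 ≡ 16; y = λ·(6 - 16) - 36 ≡ 51. → (16, 51)
3G = (16, 51).
Next 3H:
Repeated addition: build up to 3H.
2H: tangent at (52, 29): λ = (3·52² + 34)/(2·29) ≡ 37/5. 5⁻¹ ≡ 32 (mod 53), so λ ≡ 37·32 ≡ 18.
  x = λ² - 52 - 52 = 324 - 104 ≡ 8; y = λ·(52 - 8) - 29 ≡ 21. → (8, 21)
3H: (8, 21) + (52, 29). λ = (29 - 21)/(52 - 8) ≡ 8/44 mod 53. 44⁻¹ ≡ 47 (mod 53), so λ ≡ 5.
  x = λ² - 8 - 52 = 25 - 60 ≡ 18; y = λ·(8 - 18) - 21 ≡ 35. → (18, 35)
3H = (18, 35).
Finally 3G + 3H:
(16, 51) + (18, 35). λ = (35 - 51)/(18 - 16) ≡ 37/2 mod 53. 2⁻¹ ≡ 27 (mod 53), so λ ≡ 45.
  x = λ² - 16 - 18 = 2025 - 34 ≡ 30; y = λ·(16 - 30) - 51 ≡ 8. → (30, 8)

(30, 8)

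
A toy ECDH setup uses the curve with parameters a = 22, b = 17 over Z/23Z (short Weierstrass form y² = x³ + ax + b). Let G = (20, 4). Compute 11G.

(18, 9)

Repeated addition: build up to 11G.
2G: tangent at (20, 4): λ = (3·20² + 22)/(2·4) ≡ 3/8. 8⁻¹ ≡ 3 (mod 23), so λ ≡ 3·3 ≡ 9.
  x = λ² - 20 - 20 = 81 - 40 ≡ 18; y = λ·(20 - 18) - 4 ≡ 14. → (18, 14)
3G: (18, 14) + (20, 4). λ = (4 - 14)/(20 - 18) ≡ 13/2 mod 23. 2⁻¹ ≡ 12 (mod 23), so λ ≡ 18.
  x = λ² - 18 - 20 = 324 - 38 ≡ 10; y = λ·(18 - 10) - 14 ≡ 15. → (10, 15)
4G: (10, 15) + (20, 4). λ = (4 - 15)/(20 - 10) ≡ 12/10 mod 23. 10⁻¹ ≡ 7 (mod 23), so λ ≡ 15.
  x = λ² - 10 - 20 = 225 - 30 ≡ 11; y = λ·(10 - 11) - 15 ≡ 16. → (11, 16)
5G: (11, 16) + (20, 4). λ = (4 - 16)/(20 - 11) ≡ 11/9 mod 23. 9⁻¹ ≡ 18 (mod 23), so λ ≡ 14.
  x = λ² - 11 - 20 = 196 - 31 ≡ 4; y = λ·(11 - 4) - 16 ≡ 13. → (4, 13)
6G: (4, 13) + (20, 4). λ = (4 - 13)/(20 - 4) ≡ 14/16 mod 23. 16⁻¹ ≡ 13 (mod 23), so λ ≡ 21.
  x = λ² - 4 - 20 = 441 - 24 ≡ 3; y = λ·(4 - 3) - 13 ≡ 8. → (3, 8)
7G: (3, 8) + (20, 4). λ = (4 - 8)/(20 - 3) ≡ 19/17 mod 23. 17⁻¹ ≡ 19 (mod 23) since 17·19 = 323 ≡ 1, so λ ≡ 16.
  x = λ² - 3 - 20 = 256 - 23 ≡ 3; y = λ·(3 - 3) - 8 ≡ 15. → (3, 15)
8G: (3, 15) + (20, 4). λ = (4 - 15)/(20 - 3) ≡ 12/17 mod 23. 17⁻¹ ≡ 19 (mod 23) since 17·19 = 323 ≡ 1, so λ ≡ 21.
  x = λ² - 3 - 20 = 441 - 23 ≡ 4; y = λ·(3 - 4) - 15 ≡ 10. → (4, 10)
9G: (4, 10) + (20, 4). λ = (4 - 10)/(20 - 4) ≡ 17/16 mod 23. 16⁻¹ ≡ 13 (mod 23), so λ ≡ 14.
  x = λ² - 4 - 20 = 196 - 24 ≡ 11; y = λ·(4 - 11) - 10 ≡ 7. → (11, 7)
10G: (11, 7) + (20, 4). λ = (4 - 7)/(20 - 11) ≡ 20/9 mod 23. 9⁻¹ ≡ 18 (mod 23), so λ ≡ 15.
  x = λ² - 11 - 20 = 225 - 31 ≡ 10; y = λ·(11 - 10) - 7 ≡ 8. → (10, 8)
11G: (10, 8) + (20, 4). λ = (4 - 8)/(20 - 10) ≡ 19/10 mod 23. 10⁻¹ ≡ 7 (mod 23), so λ ≡ 18.
  x = λ² - 10 - 20 = 324 - 30 ≡ 18; y = λ·(10 - 18) - 8 ≡ 9. → (18, 9)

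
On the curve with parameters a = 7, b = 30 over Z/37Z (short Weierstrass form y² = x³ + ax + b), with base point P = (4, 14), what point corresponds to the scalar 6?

(20, 20)

Repeated addition: build up to 6P.
2P: tangent at (4, 14): λ = (3·4² + 7)/(2·14) ≡ 18/28. 28⁻¹ ≡ 4 (mod 37) since 28·4 = 112 ≡ 1, so λ ≡ 18·4 ≡ 35.
  x = λ² - 4 - 4 = 1225 - 8 ≡ 33; y = λ·(4 - 33) - 14 ≡ 7. → (33, 7)
3P: (33, 7) + (4, 14). λ = (14 - 7)/(4 - 33) ≡ 7/8 mod 37. 8⁻¹ ≡ 14 (mod 37) since 8·14 = 112 ≡ 1, so λ ≡ 24.
  x = λ² - 33 - 4 = 576 - 37 ≡ 21; y = λ·(33 - 21) - 7 ≡ 22. → (21, 22)
4P: (21, 22) + (4, 14). λ = (14 - 22)/(4 - 21) ≡ 29/20 mod 37. 20⁻¹ ≡ 13 (mod 37), so λ ≡ 7.
  x = λ² - 21 - 4 = 49 - 25 ≡ 24; y = λ·(21 - 24) - 22 ≡ 31. → (24, 31)
5P: (24, 31) + (4, 14). λ = (14 - 31)/(4 - 24) ≡ 20/17 mod 37. 17⁻¹ ≡ 24 (mod 37), so λ ≡ 36.
  x = λ² - 24 - 4 = 1296 - 28 ≡ 10; y = λ·(24 - 10) - 31 ≡ 29. → (10, 29)
6P: (10, 29) + (4, 14). λ = (14 - 29)/(4 - 10) ≡ 22/31 mod 37. 31⁻¹ ≡ 6 (mod 37), so λ ≡ 21.
  x = λ² - 10 - 4 = 441 - 14 ≡ 20; y = λ·(10 - 20) - 29 ≡ 20. → (20, 20)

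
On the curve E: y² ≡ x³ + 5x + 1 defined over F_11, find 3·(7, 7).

(9, 4)

Write P = (7, 7).
Repeated addition: build up to 3P.
2P: tangent at (7, 7): λ = (3·7² + 5)/(2·7) ≡ 9/3. 3⁻¹ ≡ 4 (mod 11), so λ ≡ 9·4 ≡ 3.
  x = λ² - 7 - 7 = 9 - 14 ≡ 6; y = λ·(7 - 6) - 7 ≡ 7. → (6, 7)
3P: (6, 7) + (7, 7). λ = (7 - 7)/(7 - 6) ≡ 0/1 mod 11. 1⁻¹ ≡ 1 (mod 11), so λ ≡ 0.
  x = λ² - 6 - 7 = 0 - 13 ≡ 9; y = λ·(6 - 9) - 7 ≡ 4. → (9, 4)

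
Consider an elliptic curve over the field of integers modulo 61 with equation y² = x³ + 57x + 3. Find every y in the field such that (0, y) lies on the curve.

x³ + 57x + 3 = 3 ≡ 3 (mod 61).
Square roots of 3 mod 61: 8 and 53 (since 8² = 64 ≡ 3).

8, 53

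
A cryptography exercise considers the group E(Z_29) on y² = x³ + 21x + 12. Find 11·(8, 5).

Write G = (8, 5).
Double-and-add on 11 = (1011)₂. Start with G = (8, 5) for the leading 1-bit.
double: tangent at (8, 5): λ = (3·8² + 21)/(2·5) ≡ 10/10. 10⁻¹ ≡ 3 (mod 29) since 10·3 = 30 ≡ 1, so λ ≡ 10·3 ≡ 1.
  x = λ² - 8 - 8 = 1 - 16 ≡ 14; y = λ·(8 - 14) - 5 ≡ 18. → (14, 18)
double: tangent at (14, 18): λ = (3·14² + 21)/(2·18) ≡ 0/7. 7⁻¹ ≡ 25 (mod 29) since 7·25 = 175 ≡ 1, so λ ≡ 0·25 ≡ 0.
  x = λ² - 14 - 14 = 0 - 28 ≡ 1; y = λ·(14 - 1) - 18 ≡ 11. → (1, 11)
add G: (1, 11) + (8, 5). λ = (5 - 11)/(8 - 1) ≡ 23/7 mod 29. 7⁻¹ ≡ 25 (mod 29), so λ ≡ 24.
  x = λ² - 1 - 8 = 576 - 9 ≡ 16; y = λ·(1 - 16) - 11 ≡ 6. → (16, 6)
double: tangent at (16, 6): λ = (3·16² + 21)/(2·6) ≡ 6/12. 12⁻¹ ≡ 17 (mod 29) since 12·17 = 204 ≡ 1, so λ ≡ 6·17 ≡ 15.
  x = λ² - 16 - 16 = 225 - 32 ≡ 19; y = λ·(16 - 19) - 6 ≡ 7. → (19, 7)
add G: (19, 7) + (8, 5). λ = (5 - 7)/(8 - 19) ≡ 27/18 mod 29. 18⁻¹ ≡ 21 (mod 29), so λ ≡ 16.
  x = λ² - 19 - 8 = 256 - 27 ≡ 26; y = λ·(19 - 26) - 7 ≡ 26. → (26, 26)

(26, 26)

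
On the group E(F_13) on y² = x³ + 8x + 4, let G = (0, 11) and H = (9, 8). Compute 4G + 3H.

(9, 5)

First 4G:
Repeated addition: build up to 4G.
2G: tangent at (0, 11): λ = (3·0² + 8)/(2·11) ≡ 8/9. 9⁻¹ ≡ 3 (mod 13) since 9·3 = 27 ≡ 1, so λ ≡ 8·3 ≡ 11.
  x = λ² - 0 - 0 = 121 - 0 ≡ 4; y = λ·(0 - 4) - 11 ≡ 10. → (4, 10)
3G: (4, 10) + (0, 11). λ = (11 - 10)/(0 - 4) ≡ 1/9 mod 13. 9⁻¹ ≡ 3 (mod 13) since 9·3 = 27 ≡ 1, so λ ≡ 3.
  x = λ² - 4 - 0 = 9 - 4 ≡ 5; y = λ·(4 - 5) - 10 ≡ 0. → (5, 0)
4G: (5, 0) + (0, 11). λ = (11 - 0)/(0 - 5) ≡ 11/8 mod 13. 8⁻¹ ≡ 5 (mod 13) since 8·5 = 40 ≡ 1, so λ ≡ 3.
  x = λ² - 5 - 0 = 9 - 5 ≡ 4; y = λ·(5 - 4) - 0 ≡ 3. → (4, 3)
4G = (4, 3).
Next 3H:
Repeated addition: build up to 3H.
2H: tangent at (9, 8): λ = (3·9² + 8)/(2·8) ≡ 4/3. 3⁻¹ ≡ 9 (mod 13) since 3·9 = 27 ≡ 1, so λ ≡ 4·9 ≡ 10.
  x = λ² - 9 - 9 = 100 - 18 ≡ 4; y = λ·(9 - 4) - 8 ≡ 3. → (4, 3)
3H: (4, 3) + (9, 8). λ = (8 - 3)/(9 - 4) ≡ 5/5 mod 13. 5⁻¹ ≡ 8 (mod 13), so λ ≡ 1.
  x = λ² - 4 - 9 = 1 - 13 ≡ 1; y = λ·(4 - 1) - 3 ≡ 0. → (1, 0)
3H = (1, 0).
Finally 4G + 3H:
(4, 3) + (1, 0). λ = (0 - 3)/(1 - 4) ≡ 10/10 mod 13. 10⁻¹ ≡ 4 (mod 13) since 10·4 = 40 ≡ 1, so λ ≡ 1.
  x = λ² - 4 - 1 = 1 - 5 ≡ 9; y = λ·(4 - 9) - 3 ≡ 5. → (9, 5)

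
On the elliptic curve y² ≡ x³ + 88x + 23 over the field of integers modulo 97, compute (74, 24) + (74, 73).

O

The two points share x = 74 and their y-coordinates satisfy 24 + 73 ≡ 0 (mod 97), so they are inverses. Their sum is 𝒪.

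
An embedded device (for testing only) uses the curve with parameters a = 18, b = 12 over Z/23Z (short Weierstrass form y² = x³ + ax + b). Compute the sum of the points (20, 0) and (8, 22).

(20, 0) + (8, 22). λ = (22 - 0)/(8 - 20) ≡ 22/11 mod 23. 11⁻¹ ≡ 21 (mod 23), so λ ≡ 2.
  x = λ² - 20 - 8 = 4 - 28 ≡ 22; y = λ·(20 - 22) - 0 ≡ 19. → (22, 19)

(22, 19)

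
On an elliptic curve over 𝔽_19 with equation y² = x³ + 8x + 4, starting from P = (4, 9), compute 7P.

(9, 11)

Double-and-add on 7 = (111)₂. Start with P = (4, 9) for the leading 1-bit.
double: tangent at (4, 9): λ = (3·4² + 8)/(2·9) ≡ 18/18. 18⁻¹ ≡ 18 (mod 19) since 18·18 = 324 ≡ 1, so λ ≡ 18·18 ≡ 1.
  x = λ² - 4 - 4 = 1 - 8 ≡ 12; y = λ·(4 - 12) - 9 ≡ 2. → (12, 2)
add P: (12, 2) + (4, 9). λ = (9 - 2)/(4 - 12) ≡ 7/11 mod 19. 11⁻¹ ≡ 7 (mod 19), so λ ≡ 11.
  x = λ² - 12 - 4 = 121 - 16 ≡ 10; y = λ·(12 - 10) - 2 ≡ 1. → (10, 1)
double: tangent at (10, 1): λ = (3·10² + 8)/(2·1) ≡ 4/2. 2⁻¹ ≡ 10 (mod 19) since 2·10 = 20 ≡ 1, so λ ≡ 4·10 ≡ 2.
  x = λ² - 10 - 10 = 4 - 20 ≡ 3; y = λ·(10 - 3) - 1 ≡ 13. → (3, 13)
add P: (3, 13) + (4, 9). λ = (9 - 13)/(4 - 3) ≡ 15/1 mod 19. 1⁻¹ ≡ 1 (mod 19), so λ ≡ 15.
  x = λ² - 3 - 4 = 225 - 7 ≡ 9; y = λ·(3 - 9) - 13 ≡ 11. → (9, 11)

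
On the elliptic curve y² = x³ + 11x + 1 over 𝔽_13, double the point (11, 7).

(0, 12)

tangent at (11, 7): λ = (3·11² + 11)/(2·7) ≡ 10/1. 1⁻¹ ≡ 1 (mod 13) since 1·1 = 1 ≡ 1, so λ ≡ 10·1 ≡ 10.
  x = λ² - 11 - 11 = 100 - 22 ≡ 0; y = λ·(11 - 0) - 7 ≡ 12. → (0, 12)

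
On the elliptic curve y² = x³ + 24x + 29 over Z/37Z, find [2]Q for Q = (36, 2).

tangent at (36, 2): λ = (3·36² + 24)/(2·2) ≡ 27/4. 4⁻¹ ≡ 28 (mod 37) since 4·28 = 112 ≡ 1, so λ ≡ 27·28 ≡ 16.
  x = λ² - 36 - 36 = 256 - 72 ≡ 36; y = λ·(36 - 36) - 2 ≡ 35. → (36, 35)

(36, 35)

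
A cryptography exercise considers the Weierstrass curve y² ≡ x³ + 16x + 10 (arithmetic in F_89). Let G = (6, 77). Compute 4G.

Double-and-add on 4 = (100)₂. Start with G = (6, 77) for the leading 1-bit.
double: tangent at (6, 77): λ = (3·6² + 16)/(2·77) ≡ 35/65. 65⁻¹ ≡ 63 (mod 89) since 65·63 = 4095 ≡ 1, so λ ≡ 35·63 ≡ 69.
  x = λ² - 6 - 6 = 4761 - 12 ≡ 32; y = λ·(6 - 32) - 77 ≡ 87. → (32, 87)
double: tangent at (32, 87): λ = (3·32² + 16)/(2·87) ≡ 62/85. 85⁻¹ ≡ 22 (mod 89) since 85·22 = 1870 ≡ 1, so λ ≡ 62·22 ≡ 29.
  x = λ² - 32 - 32 = 841 - 64 ≡ 65; y = λ·(32 - 65) - 87 ≡ 24. → (65, 24)

(65, 24)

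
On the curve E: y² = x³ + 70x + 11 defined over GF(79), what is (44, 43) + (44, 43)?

(78, 16)

tangent at (44, 43): λ = (3·44² + 70)/(2·43) ≡ 32/7. 7⁻¹ ≡ 34 (mod 79) since 7·34 = 238 ≡ 1, so λ ≡ 32·34 ≡ 61.
  x = λ² - 44 - 44 = 3721 - 88 ≡ 78; y = λ·(44 - 78) - 43 ≡ 16. → (78, 16)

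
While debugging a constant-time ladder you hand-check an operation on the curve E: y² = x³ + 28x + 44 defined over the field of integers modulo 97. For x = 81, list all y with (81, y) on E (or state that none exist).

x³ + 28x + 44 = 533753 ≡ 59 (mod 97).
59 is a non-residue mod 97; no y exists.

none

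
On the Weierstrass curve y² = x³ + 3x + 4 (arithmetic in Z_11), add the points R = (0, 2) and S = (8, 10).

(4, 5)

(0, 2) + (8, 10). λ = (10 - 2)/(8 - 0) ≡ 8/8 mod 11. 8⁻¹ ≡ 7 (mod 11), so λ ≡ 1.
  x = λ² - 0 - 8 = 1 - 8 ≡ 4; y = λ·(0 - 4) - 2 ≡ 5. → (4, 5)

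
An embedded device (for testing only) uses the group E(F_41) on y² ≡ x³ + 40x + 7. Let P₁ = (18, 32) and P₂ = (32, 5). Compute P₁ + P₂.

(18, 32) + (32, 5). λ = (5 - 32)/(32 - 18) ≡ 14/14 mod 41. 14⁻¹ ≡ 3 (mod 41), so λ ≡ 1.
  x = λ² - 18 - 32 = 1 - 50 ≡ 33; y = λ·(18 - 33) - 32 ≡ 35. → (33, 35)

(33, 35)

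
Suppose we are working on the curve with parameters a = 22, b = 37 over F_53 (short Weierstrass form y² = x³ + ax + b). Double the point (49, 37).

tangent at (49, 37): λ = (3·49² + 22)/(2·37) ≡ 17/21. 21⁻¹ ≡ 48 (mod 53), so λ ≡ 17·48 ≡ 21.
  x = λ² - 49 - 49 = 441 - 98 ≡ 25; y = λ·(49 - 25) - 37 ≡ 43. → (25, 43)

(25, 43)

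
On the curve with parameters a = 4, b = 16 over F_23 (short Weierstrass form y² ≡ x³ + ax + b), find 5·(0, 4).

(0, 19)

Write P = (0, 4).
Repeated addition: build up to 5P.
2P: tangent at (0, 4): λ = (3·0² + 4)/(2·4) ≡ 4/8. 8⁻¹ ≡ 3 (mod 23) since 8·3 = 24 ≡ 1, so λ ≡ 4·3 ≡ 12.
  x = λ² - 0 - 0 = 144 - 0 ≡ 6; y = λ·(0 - 6) - 4 ≡ 16. → (6, 16)
3P: (6, 16) + (0, 4). λ = (4 - 16)/(0 - 6) ≡ 11/17 mod 23. 17⁻¹ ≡ 19 (mod 23) since 17·19 = 323 ≡ 1, so λ ≡ 2.
  x = λ² - 6 - 0 = 4 - 6 ≡ 21; y = λ·(6 - 21) - 16 ≡ 0. → (21, 0)
4P: (21, 0) + (0, 4). λ = (4 - 0)/(0 - 21) ≡ 4/2 mod 23. 2⁻¹ ≡ 12 (mod 23) since 2·12 = 24 ≡ 1, so λ ≡ 2.
  x = λ² - 21 - 0 = 4 - 21 ≡ 6; y = λ·(21 - 6) - 0 ≡ 7. → (6, 7)
5P: (6, 7) + (0, 4). λ = (4 - 7)/(0 - 6) ≡ 20/17 mod 23. 17⁻¹ ≡ 19 (mod 23), so λ ≡ 12.
  x = λ² - 6 - 0 = 144 - 6 ≡ 0; y = λ·(6 - 0) - 7 ≡ 19. → (0, 19)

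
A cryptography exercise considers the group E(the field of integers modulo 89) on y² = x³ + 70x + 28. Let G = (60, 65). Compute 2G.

(8, 11)

tangent at (60, 65): λ = (3·60² + 70)/(2·65) ≡ 12/41. 41⁻¹ ≡ 76 (mod 89), so λ ≡ 12·76 ≡ 22.
  x = λ² - 60 - 60 = 484 - 120 ≡ 8; y = λ·(60 - 8) - 65 ≡ 11. → (8, 11)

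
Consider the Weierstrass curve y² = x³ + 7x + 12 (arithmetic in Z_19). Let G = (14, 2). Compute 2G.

tangent at (14, 2): λ = (3·14² + 7)/(2·2) ≡ 6/4. 4⁻¹ ≡ 5 (mod 19) since 4·5 = 20 ≡ 1, so λ ≡ 6·5 ≡ 11.
  x = λ² - 14 - 14 = 121 - 28 ≡ 17; y = λ·(14 - 17) - 2 ≡ 3. → (17, 3)

(17, 3)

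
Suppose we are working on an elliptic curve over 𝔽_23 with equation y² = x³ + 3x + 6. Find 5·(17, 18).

(4, 17)

Write G = (17, 18).
Double-and-add on 5 = (101)₂. Start with G = (17, 18) for the leading 1-bit.
double: tangent at (17, 18): λ = (3·17² + 3)/(2·18) ≡ 19/13. 13⁻¹ ≡ 16 (mod 23), so λ ≡ 19·16 ≡ 5.
  x = λ² - 17 - 17 = 25 - 34 ≡ 14; y = λ·(17 - 14) - 18 ≡ 20. → (14, 20)
double: tangent at (14, 20): λ = (3·14² + 3)/(2·20) ≡ 16/17. 17⁻¹ ≡ 19 (mod 23) since 17·19 = 323 ≡ 1, so λ ≡ 16·19 ≡ 5.
  x = λ² - 14 - 14 = 25 - 28 ≡ 20; y = λ·(14 - 20) - 20 ≡ 19. → (20, 19)
add G: (20, 19) + (17, 18). λ = (18 - 19)/(17 - 20) ≡ 22/20 mod 23. 20⁻¹ ≡ 15 (mod 23), so λ ≡ 8.
  x = λ² - 20 - 17 = 64 - 37 ≡ 4; y = λ·(20 - 4) - 19 ≡ 17. → (4, 17)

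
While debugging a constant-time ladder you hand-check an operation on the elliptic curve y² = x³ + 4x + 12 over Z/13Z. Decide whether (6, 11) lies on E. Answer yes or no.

y² = 11² ≡ 4; x³ + 4x + 12 = 252 ≡ 5 (mod 13). 4 ≠ 5.

no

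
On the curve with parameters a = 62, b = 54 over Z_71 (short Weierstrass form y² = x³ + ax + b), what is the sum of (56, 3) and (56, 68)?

O

The two points share x = 56 and their y-coordinates satisfy 3 + 68 ≡ 0 (mod 71), so they are inverses. Their sum is O.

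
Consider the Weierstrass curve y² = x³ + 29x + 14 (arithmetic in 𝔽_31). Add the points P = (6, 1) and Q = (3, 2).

(29, 17)

(6, 1) + (3, 2). λ = (2 - 1)/(3 - 6) ≡ 1/28 mod 31. 28⁻¹ ≡ 10 (mod 31) since 28·10 = 280 ≡ 1, so λ ≡ 10.
  x = λ² - 6 - 3 = 100 - 9 ≡ 29; y = λ·(6 - 29) - 1 ≡ 17. → (29, 17)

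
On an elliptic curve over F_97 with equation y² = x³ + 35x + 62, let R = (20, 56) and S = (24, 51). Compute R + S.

(0, 16)

(20, 56) + (24, 51). λ = (51 - 56)/(24 - 20) ≡ 92/4 mod 97. 4⁻¹ ≡ 73 (mod 97), so λ ≡ 23.
  x = λ² - 20 - 24 = 529 - 44 ≡ 0; y = λ·(20 - 0) - 56 ≡ 16. → (0, 16)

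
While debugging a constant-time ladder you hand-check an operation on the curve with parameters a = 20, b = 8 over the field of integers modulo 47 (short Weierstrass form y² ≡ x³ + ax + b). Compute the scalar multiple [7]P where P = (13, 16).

Repeated addition: build up to 7P.
2P: tangent at (13, 16): λ = (3·13² + 20)/(2·16) ≡ 10/32. 32⁻¹ ≡ 25 (mod 47), so λ ≡ 10·25 ≡ 15.
  x = λ² - 13 - 13 = 225 - 26 ≡ 11; y = λ·(13 - 11) - 16 ≡ 14. → (11, 14)
3P: (11, 14) + (13, 16). λ = (16 - 14)/(13 - 11) ≡ 2/2 mod 47. 2⁻¹ ≡ 24 (mod 47), so λ ≡ 1.
  x = λ² - 11 - 13 = 1 - 24 ≡ 24; y = λ·(11 - 24) - 14 ≡ 20. → (24, 20)
4P: (24, 20) + (13, 16). λ = (16 - 20)/(13 - 24) ≡ 43/36 mod 47. 36⁻¹ ≡ 17 (mod 47), so λ ≡ 26.
  x = λ² - 24 - 13 = 676 - 37 ≡ 28; y = λ·(24 - 28) - 20 ≡ 17. → (28, 17)
5P: (28, 17) + (13, 16). λ = (16 - 17)/(13 - 28) ≡ 46/32 mod 47. 32⁻¹ ≡ 25 (mod 47), so λ ≡ 22.
  x = λ² - 28 - 13 = 484 - 41 ≡ 20; y = λ·(28 - 20) - 17 ≡ 18. → (20, 18)
6P: (20, 18) + (13, 16). λ = (16 - 18)/(13 - 20) ≡ 45/40 mod 47. 40⁻¹ ≡ 20 (mod 47), so λ ≡ 7.
  x = λ² - 20 - 13 = 49 - 33 ≡ 16; y = λ·(20 - 16) - 18 ≡ 10. → (16, 10)
7P: (16, 10) + (13, 16). λ = (16 - 10)/(13 - 16) ≡ 6/44 mod 47. 44⁻¹ ≡ 31 (mod 47) since 44·31 = 1364 ≡ 1, so λ ≡ 45.
  x = λ² - 16 - 13 = 2025 - 29 ≡ 22; y = λ·(16 - 22) - 10 ≡ 2. → (22, 2)

(22, 2)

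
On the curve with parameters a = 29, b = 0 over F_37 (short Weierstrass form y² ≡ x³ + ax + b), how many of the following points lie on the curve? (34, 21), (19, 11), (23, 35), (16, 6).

(34, 21): 21² ≡ 34, rhs ≡ 34 → on.
(19, 11): 11² ≡ 10, rhs ≡ 10 → on.
(23, 35): 35² ≡ 4, rhs ≡ 32 → off.
(16, 6): 6² ≡ 36, rhs ≡ 9 → off.

2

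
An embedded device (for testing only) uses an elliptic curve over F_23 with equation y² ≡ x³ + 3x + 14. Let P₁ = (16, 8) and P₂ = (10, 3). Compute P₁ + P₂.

(16, 8) + (10, 3). λ = (3 - 8)/(10 - 16) ≡ 18/17 mod 23. 17⁻¹ ≡ 19 (mod 23), so λ ≡ 20.
  x = λ² - 16 - 10 = 400 - 26 ≡ 6; y = λ·(16 - 6) - 8 ≡ 8. → (6, 8)

(6, 8)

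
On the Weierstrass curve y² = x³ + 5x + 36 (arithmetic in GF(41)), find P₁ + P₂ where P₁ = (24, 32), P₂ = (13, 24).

(13, 17)

(24, 32) + (13, 24). λ = (24 - 32)/(13 - 24) ≡ 33/30 mod 41. 30⁻¹ ≡ 26 (mod 41), so λ ≡ 38.
  x = λ² - 24 - 13 = 1444 - 37 ≡ 13; y = λ·(24 - 13) - 32 ≡ 17. → (13, 17)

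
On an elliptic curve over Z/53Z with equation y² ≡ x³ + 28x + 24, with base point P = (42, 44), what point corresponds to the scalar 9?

(42, 44)

Double-and-add on 9 = (1001)₂. Start with P = (42, 44) for the leading 1-bit.
double: tangent at (42, 44): λ = (3·42² + 28)/(2·44) ≡ 20/35. 35⁻¹ ≡ 50 (mod 53), so λ ≡ 20·50 ≡ 46.
  x = λ² - 42 - 42 = 2116 - 84 ≡ 18; y = λ·(42 - 18) - 44 ≡ 0. → (18, 0)
double: (18, 0) + (18, 0): same x and y₁ ≡ -y₂, so the sum is the point at infinity.
double: the point at infinity + the point at infinity = the point at infinity (identity).
add P: the point at infinity + (42, 44) = (42, 44) (identity).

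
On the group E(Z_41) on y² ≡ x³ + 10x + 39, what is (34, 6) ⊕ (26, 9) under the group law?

(1, 38)

(34, 6) + (26, 9). λ = (9 - 6)/(26 - 34) ≡ 3/33 mod 41. 33⁻¹ ≡ 5 (mod 41), so λ ≡ 15.
  x = λ² - 34 - 26 = 225 - 60 ≡ 1; y = λ·(34 - 1) - 6 ≡ 38. → (1, 38)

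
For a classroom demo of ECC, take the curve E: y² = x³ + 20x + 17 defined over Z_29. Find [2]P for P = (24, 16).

tangent at (24, 16): λ = (3·24² + 20)/(2·16) ≡ 8/3. 3⁻¹ ≡ 10 (mod 29) since 3·10 = 30 ≡ 1, so λ ≡ 8·10 ≡ 22.
  x = λ² - 24 - 24 = 484 - 48 ≡ 1; y = λ·(24 - 1) - 16 ≡ 26. → (1, 26)

(1, 26)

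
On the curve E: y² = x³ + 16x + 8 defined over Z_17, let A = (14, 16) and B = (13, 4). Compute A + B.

(15, 6)

(14, 16) + (13, 4). λ = (4 - 16)/(13 - 14) ≡ 5/16 mod 17. 16⁻¹ ≡ 16 (mod 17) since 16·16 = 256 ≡ 1, so λ ≡ 12.
  x = λ² - 14 - 13 = 144 - 27 ≡ 15; y = λ·(14 - 15) - 16 ≡ 6. → (15, 6)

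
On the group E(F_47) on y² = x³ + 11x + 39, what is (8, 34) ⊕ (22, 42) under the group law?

(25, 10)

(8, 34) + (22, 42). λ = (42 - 34)/(22 - 8) ≡ 8/14 mod 47. 14⁻¹ ≡ 37 (mod 47), so λ ≡ 14.
  x = λ² - 8 - 22 = 196 - 30 ≡ 25; y = λ·(8 - 25) - 34 ≡ 10. → (25, 10)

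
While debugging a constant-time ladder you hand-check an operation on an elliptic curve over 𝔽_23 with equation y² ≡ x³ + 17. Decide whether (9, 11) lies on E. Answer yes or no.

y² = 11² ≡ 6; x³ + 0x + 17 = 746 ≡ 10 (mod 23). 6 ≠ 10.

no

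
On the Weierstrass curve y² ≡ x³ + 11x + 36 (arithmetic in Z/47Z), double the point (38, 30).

tangent at (38, 30): λ = (3·38² + 11)/(2·30) ≡ 19/13. 13⁻¹ ≡ 29 (mod 47), so λ ≡ 19·29 ≡ 34.
  x = λ² - 38 - 38 = 1156 - 76 ≡ 46; y = λ·(38 - 46) - 30 ≡ 27. → (46, 27)

(46, 27)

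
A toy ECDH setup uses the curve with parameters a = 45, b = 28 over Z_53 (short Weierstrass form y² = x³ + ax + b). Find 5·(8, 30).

Write Q = (8, 30).
Double-and-add on 5 = (101)₂. Start with Q = (8, 30) for the leading 1-bit.
double: tangent at (8, 30): λ = (3·8² + 45)/(2·30) ≡ 25/7. 7⁻¹ ≡ 38 (mod 53), so λ ≡ 25·38 ≡ 49.
  x = λ² - 8 - 8 = 2401 - 16 ≡ 0; y = λ·(8 - 0) - 30 ≡ 44. → (0, 44)
double: tangent at (0, 44): λ = (3·0² + 45)/(2·44) ≡ 45/35. 35⁻¹ ≡ 50 (mod 53) since 35·50 = 1750 ≡ 1, so λ ≡ 45·50 ≡ 24.
  x = λ² - 0 - 0 = 576 - 0 ≡ 46; y = λ·(0 - 46) - 44 ≡ 18. → (46, 18)
add Q: (46, 18) + (8, 30). λ = (30 - 18)/(8 - 46) ≡ 12/15 mod 53. 15⁻¹ ≡ 46 (mod 53), so λ ≡ 22.
  x = λ² - 46 - 8 = 484 - 54 ≡ 6; y = λ·(46 - 6) - 18 ≡ 14. → (6, 14)

(6, 14)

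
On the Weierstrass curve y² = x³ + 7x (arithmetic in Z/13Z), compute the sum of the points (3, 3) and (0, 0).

(11, 2)

(3, 3) + (0, 0). λ = (0 - 3)/(0 - 3) ≡ 10/10 mod 13. 10⁻¹ ≡ 4 (mod 13), so λ ≡ 1.
  x = λ² - 3 - 0 = 1 - 3 ≡ 11; y = λ·(3 - 11) - 3 ≡ 2. → (11, 2)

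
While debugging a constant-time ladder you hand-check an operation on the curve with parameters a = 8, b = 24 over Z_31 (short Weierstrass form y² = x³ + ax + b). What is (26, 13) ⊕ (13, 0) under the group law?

(26, 13) + (13, 0). λ = (0 - 13)/(13 - 26) ≡ 18/18 mod 31. 18⁻¹ ≡ 19 (mod 31) since 18·19 = 342 ≡ 1, so λ ≡ 1.
  x = λ² - 26 - 13 = 1 - 39 ≡ 24; y = λ·(26 - 24) - 13 ≡ 20. → (24, 20)

(24, 20)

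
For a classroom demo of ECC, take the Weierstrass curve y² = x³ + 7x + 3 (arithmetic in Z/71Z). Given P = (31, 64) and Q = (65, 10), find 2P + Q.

(48, 61)

First 2P:
Repeated addition: build up to 2P.
2P: tangent at (31, 64): λ = (3·31² + 7)/(2·64) ≡ 50/57. 57⁻¹ ≡ 5 (mod 71), so λ ≡ 50·5 ≡ 37.
  x = λ² - 31 - 31 = 1369 - 62 ≡ 29; y = λ·(31 - 29) - 64 ≡ 10. → (29, 10)
2P = (29, 10).
Finally 2P + Q:
(29, 10) + (65, 10). λ = (10 - 10)/(65 - 29) ≡ 0/36 mod 71. 36⁻¹ ≡ 2 (mod 71), so λ ≡ 0.
  x = λ² - 29 - 65 = 0 - 94 ≡ 48; y = λ·(29 - 48) - 10 ≡ 61. → (48, 61)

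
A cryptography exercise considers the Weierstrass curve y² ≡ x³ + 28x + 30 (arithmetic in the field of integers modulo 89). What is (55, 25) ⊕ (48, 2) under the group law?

(64, 9)

(55, 25) + (48, 2). λ = (2 - 25)/(48 - 55) ≡ 66/82 mod 89. 82⁻¹ ≡ 38 (mod 89) since 82·38 = 3116 ≡ 1, so λ ≡ 16.
  x = λ² - 55 - 48 = 256 - 103 ≡ 64; y = λ·(55 - 64) - 25 ≡ 9. → (64, 9)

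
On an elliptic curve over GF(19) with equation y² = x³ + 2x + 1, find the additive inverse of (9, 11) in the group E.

-(9, 11) = (9, -11 mod 19) = (9, 8).

(9, 8)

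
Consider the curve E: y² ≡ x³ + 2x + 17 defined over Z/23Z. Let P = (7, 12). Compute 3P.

Repeated addition: build up to 3P.
2P: tangent at (7, 12): λ = (3·7² + 2)/(2·12) ≡ 11/1. 1⁻¹ ≡ 1 (mod 23) since 1·1 = 1 ≡ 1, so λ ≡ 11·1 ≡ 11.
  x = λ² - 7 - 7 = 121 - 14 ≡ 15; y = λ·(7 - 15) - 12 ≡ 15. → (15, 15)
3P: (15, 15) + (7, 12). λ = (12 - 15)/(7 - 15) ≡ 20/15 mod 23. 15⁻¹ ≡ 20 (mod 23), so λ ≡ 9.
  x = λ² - 15 - 7 = 81 - 22 ≡ 13; y = λ·(15 - 13) - 15 ≡ 3. → (13, 3)

(13, 3)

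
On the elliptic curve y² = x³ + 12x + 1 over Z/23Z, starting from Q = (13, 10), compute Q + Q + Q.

(19, 21)

Repeated addition: build up to 3Q.
2Q: tangent at (13, 10): λ = (3·13² + 12)/(2·10) ≡ 13/20. 20⁻¹ ≡ 15 (mod 23) since 20·15 = 300 ≡ 1, so λ ≡ 13·15 ≡ 11.
  x = λ² - 13 - 13 = 121 - 26 ≡ 3; y = λ·(13 - 3) - 10 ≡ 8. → (3, 8)
3Q: (3, 8) + (13, 10). λ = (10 - 8)/(13 - 3) ≡ 2/10 mod 23. 10⁻¹ ≡ 7 (mod 23) since 10·7 = 70 ≡ 1, so λ ≡ 14.
  x = λ² - 3 - 13 = 196 - 16 ≡ 19; y = λ·(3 - 19) - 8 ≡ 21. → (19, 21)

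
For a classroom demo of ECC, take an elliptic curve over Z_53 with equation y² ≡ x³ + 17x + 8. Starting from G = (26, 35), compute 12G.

Repeated addition: build up to 12G.
2G: tangent at (26, 35): λ = (3·26² + 17)/(2·35) ≡ 31/17. 17⁻¹ ≡ 25 (mod 53), so λ ≡ 31·25 ≡ 33.
  x = λ² - 26 - 26 = 1089 - 52 ≡ 30; y = λ·(26 - 30) - 35 ≡ 45. → (30, 45)
3G: (30, 45) + (26, 35). λ = (35 - 45)/(26 - 30) ≡ 43/49 mod 53. 49⁻¹ ≡ 13 (mod 53), so λ ≡ 29.
  x = λ² - 30 - 26 = 841 - 56 ≡ 43; y = λ·(30 - 43) - 45 ≡ 2. → (43, 2)
4G: (43, 2) + (26, 35). λ = (35 - 2)/(26 - 43) ≡ 33/36 mod 53. 36⁻¹ ≡ 28 (mod 53), so λ ≡ 23.
  x = λ² - 43 - 26 = 529 - 69 ≡ 36; y = λ·(43 - 36) - 2 ≡ 0. → (36, 0)
5G: (36, 0) + (26, 35). λ = (35 - 0)/(26 - 36) ≡ 35/43 mod 53. 43⁻¹ ≡ 37 (mod 53), so λ ≡ 23.
  x = λ² - 36 - 26 = 529 - 62 ≡ 43; y = λ·(36 - 43) - 0 ≡ 51. → (43, 51)
6G: (43, 51) + (26, 35). λ = (35 - 51)/(26 - 43) ≡ 37/36 mod 53. 36⁻¹ ≡ 28 (mod 53), so λ ≡ 29.
  x = λ² - 43 - 26 = 841 - 69 ≡ 30; y = λ·(43 - 30) - 51 ≡ 8. → (30, 8)
7G: (30, 8) + (26, 35). λ = (35 - 8)/(26 - 30) ≡ 27/49 mod 53. 49⁻¹ ≡ 13 (mod 53), so λ ≡ 33.
  x = λ² - 30 - 26 = 1089 - 56 ≡ 26; y = λ·(30 - 26) - 8 ≡ 18. → (26, 18)
8G: (26, 18) + (26, 35): same x and y₁ ≡ -y₂, so the sum is O.
9G: O + (26, 35) = (26, 35) (identity).
10G: tangent at (26, 35): λ = (3·26² + 17)/(2·35) ≡ 31/17. 17⁻¹ ≡ 25 (mod 53), so λ ≡ 31·25 ≡ 33.
  x = λ² - 26 - 26 = 1089 - 52 ≡ 30; y = λ·(26 - 30) - 35 ≡ 45. → (30, 45)
11G: (30, 45) + (26, 35). λ = (35 - 45)/(26 - 30) ≡ 43/49 mod 53. 49⁻¹ ≡ 13 (mod 53) since 49·13 = 637 ≡ 1, so λ ≡ 29.
  x = λ² - 30 - 26 = 841 - 56 ≡ 43; y = λ·(30 - 43) - 45 ≡ 2. → (43, 2)
12G: (43, 2) + (26, 35). λ = (35 - 2)/(26 - 43) ≡ 33/36 mod 53. 36⁻¹ ≡ 28 (mod 53) since 36·28 = 1008 ≡ 1, so λ ≡ 23.
  x = λ² - 43 - 26 = 529 - 69 ≡ 36; y = λ·(43 - 36) - 2 ≡ 0. → (36, 0)

(36, 0)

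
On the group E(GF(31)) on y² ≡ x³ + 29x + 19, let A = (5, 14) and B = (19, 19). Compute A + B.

(5, 14) + (19, 19). λ = (19 - 14)/(19 - 5) ≡ 5/14 mod 31. 14⁻¹ ≡ 20 (mod 31) since 14·20 = 280 ≡ 1, so λ ≡ 7.
  x = λ² - 5 - 19 = 49 - 24 ≡ 25; y = λ·(5 - 25) - 14 ≡ 1. → (25, 1)

(25, 1)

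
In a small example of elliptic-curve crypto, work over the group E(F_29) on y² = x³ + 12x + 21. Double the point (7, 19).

(21, 14)

tangent at (7, 19): λ = (3·7² + 12)/(2·19) ≡ 14/9. 9⁻¹ ≡ 13 (mod 29), so λ ≡ 14·13 ≡ 8.
  x = λ² - 7 - 7 = 64 - 14 ≡ 21; y = λ·(7 - 21) - 19 ≡ 14. → (21, 14)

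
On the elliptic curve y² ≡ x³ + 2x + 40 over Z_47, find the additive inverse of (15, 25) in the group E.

(15, 22)

-(15, 25) = (15, -25 mod 47) = (15, 22).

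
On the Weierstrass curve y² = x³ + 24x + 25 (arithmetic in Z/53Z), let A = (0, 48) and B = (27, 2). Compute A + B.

(10, 24)

(0, 48) + (27, 2). λ = (2 - 48)/(27 - 0) ≡ 7/27 mod 53. 27⁻¹ ≡ 2 (mod 53), so λ ≡ 14.
  x = λ² - 0 - 27 = 196 - 27 ≡ 10; y = λ·(0 - 10) - 48 ≡ 24. → (10, 24)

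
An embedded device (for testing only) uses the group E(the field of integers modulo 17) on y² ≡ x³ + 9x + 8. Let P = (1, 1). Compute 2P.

tangent at (1, 1): λ = (3·1² + 9)/(2·1) ≡ 12/2. 2⁻¹ ≡ 9 (mod 17), so λ ≡ 12·9 ≡ 6.
  x = λ² - 1 - 1 = 36 - 2 ≡ 0; y = λ·(1 - 0) - 1 ≡ 5. → (0, 5)

(0, 5)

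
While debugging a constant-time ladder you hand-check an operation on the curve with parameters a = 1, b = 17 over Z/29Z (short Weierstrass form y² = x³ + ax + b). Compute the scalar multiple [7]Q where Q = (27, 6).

Double-and-add on 7 = (111)₂. Start with Q = (27, 6) for the leading 1-bit.
double: tangent at (27, 6): λ = (3·27² + 1)/(2·6) ≡ 13/12. 12⁻¹ ≡ 17 (mod 29), so λ ≡ 13·17 ≡ 18.
  x = λ² - 27 - 27 = 324 - 54 ≡ 9; y = λ·(27 - 9) - 6 ≡ 28. → (9, 28)
add Q: (9, 28) + (27, 6). λ = (6 - 28)/(27 - 9) ≡ 7/18 mod 29. 18⁻¹ ≡ 21 (mod 29), so λ ≡ 2.
  x = λ² - 9 - 27 = 4 - 36 ≡ 26; y = λ·(9 - 26) - 28 ≡ 25. → (26, 25)
double: tangent at (26, 25): λ = (3·26² + 1)/(2·25) ≡ 28/21. 21⁻¹ ≡ 18 (mod 29) since 21·18 = 378 ≡ 1, so λ ≡ 28·18 ≡ 11.
  x = λ² - 26 - 26 = 121 - 52 ≡ 11; y = λ·(26 - 11) - 25 ≡ 24. → (11, 24)
add Q: (11, 24) + (27, 6). λ = (6 - 24)/(27 - 11) ≡ 11/16 mod 29. 16⁻¹ ≡ 20 (mod 29) since 16·20 = 320 ≡ 1, so λ ≡ 17.
  x = λ² - 11 - 27 = 289 - 38 ≡ 19; y = λ·(11 - 19) - 24 ≡ 14. → (19, 14)

(19, 14)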